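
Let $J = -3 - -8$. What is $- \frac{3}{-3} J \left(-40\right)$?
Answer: $-200$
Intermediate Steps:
$J = 5$ ($J = -3 + 8 = 5$)
$- \frac{3}{-3} J \left(-40\right) = - \frac{3}{-3} \cdot 5 \left(-40\right) = \left(-3\right) \left(- \frac{1}{3}\right) 5 \left(-40\right) = 1 \cdot 5 \left(-40\right) = 5 \left(-40\right) = -200$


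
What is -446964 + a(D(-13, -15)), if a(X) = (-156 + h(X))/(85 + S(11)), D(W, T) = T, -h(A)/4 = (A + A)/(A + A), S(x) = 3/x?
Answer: -209626996/469 ≈ -4.4697e+5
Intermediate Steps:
h(A) = -4 (h(A) = -4*(A + A)/(A + A) = -4*2*A/(2*A) = -4*2*A*1/(2*A) = -4*1 = -4)
a(X) = -880/469 (a(X) = (-156 - 4)/(85 + 3/11) = -160/(85 + 3*(1/11)) = -160/(85 + 3/11) = -160/938/11 = -160*11/938 = -880/469)
-446964 + a(D(-13, -15)) = -446964 - 880/469 = -209626996/469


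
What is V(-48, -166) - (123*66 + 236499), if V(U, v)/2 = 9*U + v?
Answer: -245813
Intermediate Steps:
V(U, v) = 2*v + 18*U (V(U, v) = 2*(9*U + v) = 2*(v + 9*U) = 2*v + 18*U)
V(-48, -166) - (123*66 + 236499) = (2*(-166) + 18*(-48)) - (123*66 + 236499) = (-332 - 864) - (8118 + 236499) = -1196 - 1*244617 = -1196 - 244617 = -245813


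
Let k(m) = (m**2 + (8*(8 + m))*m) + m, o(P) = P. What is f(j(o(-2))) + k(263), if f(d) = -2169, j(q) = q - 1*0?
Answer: 637447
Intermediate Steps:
j(q) = q (j(q) = q + 0 = q)
k(m) = m + m**2 + m*(64 + 8*m) (k(m) = (m**2 + (64 + 8*m)*m) + m = (m**2 + m*(64 + 8*m)) + m = m + m**2 + m*(64 + 8*m))
f(j(o(-2))) + k(263) = -2169 + 263*(65 + 9*263) = -2169 + 263*(65 + 2367) = -2169 + 263*2432 = -2169 + 639616 = 637447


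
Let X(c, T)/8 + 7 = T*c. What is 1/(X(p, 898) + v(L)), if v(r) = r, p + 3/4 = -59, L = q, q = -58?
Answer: -1/429358 ≈ -2.3291e-6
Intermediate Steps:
L = -58
p = -239/4 (p = -¾ - 59 = -239/4 ≈ -59.750)
X(c, T) = -56 + 8*T*c (X(c, T) = -56 + 8*(T*c) = -56 + 8*T*c)
1/(X(p, 898) + v(L)) = 1/((-56 + 8*898*(-239/4)) - 58) = 1/((-56 - 429244) - 58) = 1/(-429300 - 58) = 1/(-429358) = -1/429358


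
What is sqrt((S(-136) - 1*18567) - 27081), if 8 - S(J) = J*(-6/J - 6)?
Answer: 5*I*sqrt(1858) ≈ 215.52*I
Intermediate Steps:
S(J) = 8 - J*(-6 - 6/J) (S(J) = 8 - J*(-6/J - 6) = 8 - J*(-6 - 6/J))
sqrt((S(-136) - 1*18567) - 27081) = sqrt(((14 + 6*(-136)) - 1*18567) - 27081) = sqrt(((14 - 816) - 18567) - 27081) = sqrt((-802 - 18567) - 27081) = sqrt(-19369 - 27081) = sqrt(-46450) = 5*I*sqrt(1858)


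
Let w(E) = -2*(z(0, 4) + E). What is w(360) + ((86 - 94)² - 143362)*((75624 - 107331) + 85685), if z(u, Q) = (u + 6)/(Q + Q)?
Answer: -15469880331/2 ≈ -7.7349e+9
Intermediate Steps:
z(u, Q) = (6 + u)/(2*Q) (z(u, Q) = (6 + u)/((2*Q)) = (6 + u)*(1/(2*Q)) = (6 + u)/(2*Q))
w(E) = -3/2 - 2*E (w(E) = -2*((½)*(6 + 0)/4 + E) = -2*((½)*(¼)*6 + E) = -2*(¾ + E) = -3/2 - 2*E)
w(360) + ((86 - 94)² - 143362)*((75624 - 107331) + 85685) = (-3/2 - 2*360) + ((86 - 94)² - 143362)*((75624 - 107331) + 85685) = (-3/2 - 720) + ((-8)² - 143362)*(-31707 + 85685) = -1443/2 + (64 - 143362)*53978 = -1443/2 - 143298*53978 = -1443/2 - 7734939444 = -15469880331/2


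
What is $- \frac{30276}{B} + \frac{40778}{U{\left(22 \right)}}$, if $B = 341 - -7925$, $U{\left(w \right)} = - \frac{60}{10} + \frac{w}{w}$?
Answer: $- \frac{168611164}{20665} \approx -8159.3$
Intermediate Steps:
$U{\left(w \right)} = -5$ ($U{\left(w \right)} = \left(-60\right) \frac{1}{10} + 1 = -6 + 1 = -5$)
$B = 8266$ ($B = 341 + 7925 = 8266$)
$- \frac{30276}{B} + \frac{40778}{U{\left(22 \right)}} = - \frac{30276}{8266} + \frac{40778}{-5} = \left(-30276\right) \frac{1}{8266} + 40778 \left(- \frac{1}{5}\right) = - \frac{15138}{4133} - \frac{40778}{5} = - \frac{168611164}{20665}$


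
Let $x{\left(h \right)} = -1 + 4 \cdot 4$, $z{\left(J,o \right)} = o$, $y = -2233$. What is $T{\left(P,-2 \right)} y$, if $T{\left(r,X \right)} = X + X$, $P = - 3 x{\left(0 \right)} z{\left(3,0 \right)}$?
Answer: $8932$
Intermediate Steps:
$x{\left(h \right)} = 15$ ($x{\left(h \right)} = -1 + 16 = 15$)
$P = 0$ ($P = \left(-3\right) 15 \cdot 0 = \left(-45\right) 0 = 0$)
$T{\left(r,X \right)} = 2 X$
$T{\left(P,-2 \right)} y = 2 \left(-2\right) \left(-2233\right) = \left(-4\right) \left(-2233\right) = 8932$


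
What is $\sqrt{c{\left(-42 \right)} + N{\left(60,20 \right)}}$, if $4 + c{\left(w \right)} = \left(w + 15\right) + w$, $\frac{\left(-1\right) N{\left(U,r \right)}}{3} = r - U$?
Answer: $\sqrt{47} \approx 6.8557$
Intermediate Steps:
$N{\left(U,r \right)} = - 3 r + 3 U$ ($N{\left(U,r \right)} = - 3 \left(r - U\right) = - 3 r + 3 U$)
$c{\left(w \right)} = 11 + 2 w$ ($c{\left(w \right)} = -4 + \left(\left(w + 15\right) + w\right) = -4 + \left(\left(15 + w\right) + w\right) = -4 + \left(15 + 2 w\right) = 11 + 2 w$)
$\sqrt{c{\left(-42 \right)} + N{\left(60,20 \right)}} = \sqrt{\left(11 + 2 \left(-42\right)\right) + \left(\left(-3\right) 20 + 3 \cdot 60\right)} = \sqrt{\left(11 - 84\right) + \left(-60 + 180\right)} = \sqrt{-73 + 120} = \sqrt{47}$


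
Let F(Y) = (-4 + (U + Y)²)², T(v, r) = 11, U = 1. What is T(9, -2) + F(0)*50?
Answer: 461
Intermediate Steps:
F(Y) = (-4 + (1 + Y)²)²
T(9, -2) + F(0)*50 = 11 + (-4 + (1 + 0)²)²*50 = 11 + (-4 + 1²)²*50 = 11 + (-4 + 1)²*50 = 11 + (-3)²*50 = 11 + 9*50 = 11 + 450 = 461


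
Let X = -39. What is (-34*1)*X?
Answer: 1326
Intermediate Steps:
(-34*1)*X = -34*1*(-39) = -34*(-39) = 1326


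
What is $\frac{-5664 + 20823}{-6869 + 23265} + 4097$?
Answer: $\frac{67189571}{16396} \approx 4097.9$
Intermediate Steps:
$\frac{-5664 + 20823}{-6869 + 23265} + 4097 = \frac{15159}{16396} + 4097 = \frac{67189571}{16396}$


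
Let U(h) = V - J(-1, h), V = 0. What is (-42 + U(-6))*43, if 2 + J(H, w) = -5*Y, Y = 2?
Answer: -1290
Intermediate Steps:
J(H, w) = -12 (J(H, w) = -2 - 5*2 = -2 - 10 = -12)
U(h) = 12 (U(h) = 0 - 1*(-12) = 0 + 12 = 12)
(-42 + U(-6))*43 = (-42 + 12)*43 = -30*43 = -1290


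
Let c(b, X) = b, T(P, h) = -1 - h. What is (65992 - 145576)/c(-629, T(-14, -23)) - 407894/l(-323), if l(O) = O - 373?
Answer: 155977895/218892 ≈ 712.58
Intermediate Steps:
l(O) = -373 + O
(65992 - 145576)/c(-629, T(-14, -23)) - 407894/l(-323) = (65992 - 145576)/(-629) - 407894/(-373 - 323) = -79584*(-1/629) - 407894/(-696) = 79584/629 - 407894*(-1/696) = 79584/629 + 203947/348 = 155977895/218892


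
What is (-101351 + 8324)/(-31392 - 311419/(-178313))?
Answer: 16587923451/5597290277 ≈ 2.9636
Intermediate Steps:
(-101351 + 8324)/(-31392 - 311419/(-178313)) = -93027/(-31392 - 311419*(-1/178313)) = -93027/(-31392 + 311419/178313) = -93027/(-5597290277/178313) = -93027*(-178313/5597290277) = 16587923451/5597290277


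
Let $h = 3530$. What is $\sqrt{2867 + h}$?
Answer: $\sqrt{6397} \approx 79.981$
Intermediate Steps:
$\sqrt{2867 + h} = \sqrt{2867 + 3530} = \sqrt{6397}$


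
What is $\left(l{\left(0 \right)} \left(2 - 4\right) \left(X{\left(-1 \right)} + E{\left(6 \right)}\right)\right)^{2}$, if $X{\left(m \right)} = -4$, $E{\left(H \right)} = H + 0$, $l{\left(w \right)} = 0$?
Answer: $0$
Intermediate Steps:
$E{\left(H \right)} = H$
$\left(l{\left(0 \right)} \left(2 - 4\right) \left(X{\left(-1 \right)} + E{\left(6 \right)}\right)\right)^{2} = \left(0 \left(2 - 4\right) \left(-4 + 6\right)\right)^{2} = \left(0 \left(\left(-2\right) 2\right)\right)^{2} = \left(0 \left(-4\right)\right)^{2} = 0^{2} = 0$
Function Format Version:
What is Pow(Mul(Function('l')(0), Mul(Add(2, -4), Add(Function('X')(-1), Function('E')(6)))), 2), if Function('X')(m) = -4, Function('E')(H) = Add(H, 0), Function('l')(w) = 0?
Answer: 0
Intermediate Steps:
Function('E')(H) = H
Pow(Mul(Function('l')(0), Mul(Add(2, -4), Add(Function('X')(-1), Function('E')(6)))), 2) = Pow(Mul(0, Mul(Add(2, -4), Add(-4, 6))), 2) = Pow(Mul(0, Mul(-2, 2)), 2) = Pow(Mul(0, -4), 2) = Pow(0, 2) = 0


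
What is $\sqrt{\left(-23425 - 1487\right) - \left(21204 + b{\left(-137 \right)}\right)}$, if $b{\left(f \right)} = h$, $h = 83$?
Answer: $i \sqrt{46199} \approx 214.94 i$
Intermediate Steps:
$b{\left(f \right)} = 83$
$\sqrt{\left(-23425 - 1487\right) - \left(21204 + b{\left(-137 \right)}\right)} = \sqrt{\left(-23425 - 1487\right) - 21287} = \sqrt{-24912 - 21287} = \sqrt{-46199} = i \sqrt{46199}$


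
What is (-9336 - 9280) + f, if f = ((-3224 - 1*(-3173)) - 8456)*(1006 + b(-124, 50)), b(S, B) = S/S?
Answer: -8585165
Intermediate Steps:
b(S, B) = 1
f = -8566549 (f = ((-3224 - 1*(-3173)) - 8456)*(1006 + 1) = ((-3224 + 3173) - 8456)*1007 = (-51 - 8456)*1007 = -8507*1007 = -8566549)
(-9336 - 9280) + f = (-9336 - 9280) - 8566549 = -18616 - 8566549 = -8585165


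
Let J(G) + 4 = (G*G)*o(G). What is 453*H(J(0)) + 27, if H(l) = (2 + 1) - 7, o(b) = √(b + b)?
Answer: -1785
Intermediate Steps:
o(b) = √2*√b (o(b) = √(2*b) = √2*√b)
J(G) = -4 + √2*G^(5/2) (J(G) = -4 + (G*G)*(√2*√G) = -4 + G²*(√2*√G) = -4 + √2*G^(5/2))
H(l) = -4 (H(l) = 3 - 7 = -4)
453*H(J(0)) + 27 = 453*(-4) + 27 = -1812 + 27 = -1785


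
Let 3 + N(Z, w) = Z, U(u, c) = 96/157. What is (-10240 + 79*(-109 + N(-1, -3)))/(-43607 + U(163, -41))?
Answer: 3009219/6846203 ≈ 0.43955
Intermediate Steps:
U(u, c) = 96/157 (U(u, c) = 96*(1/157) = 96/157)
N(Z, w) = -3 + Z
(-10240 + 79*(-109 + N(-1, -3)))/(-43607 + U(163, -41)) = (-10240 + 79*(-109 + (-3 - 1)))/(-43607 + 96/157) = (-10240 + 79*(-109 - 4))/(-6846203/157) = (-10240 + 79*(-113))*(-157/6846203) = (-10240 - 8927)*(-157/6846203) = -19167*(-157/6846203) = 3009219/6846203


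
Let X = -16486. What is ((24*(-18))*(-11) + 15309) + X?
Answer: 3575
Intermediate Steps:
((24*(-18))*(-11) + 15309) + X = ((24*(-18))*(-11) + 15309) - 16486 = (-432*(-11) + 15309) - 16486 = (4752 + 15309) - 16486 = 20061 - 16486 = 3575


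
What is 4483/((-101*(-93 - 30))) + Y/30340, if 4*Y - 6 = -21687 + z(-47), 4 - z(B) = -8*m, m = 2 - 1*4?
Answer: 6696701/36772080 ≈ 0.18211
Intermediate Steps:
m = -2 (m = 2 - 4 = -2)
z(B) = -12 (z(B) = 4 - (-8)*(-2) = 4 - 1*16 = 4 - 16 = -12)
Y = -21693/4 (Y = 3/2 + (-21687 - 12)/4 = 3/2 + (1/4)*(-21699) = 3/2 - 21699/4 = -21693/4 ≈ -5423.3)
4483/((-101*(-93 - 30))) + Y/30340 = 4483/((-101*(-93 - 30))) - 21693/4/30340 = 4483/((-101*(-123))) - 21693/4*1/30340 = 4483/12423 - 21693/121360 = 6696701/36772080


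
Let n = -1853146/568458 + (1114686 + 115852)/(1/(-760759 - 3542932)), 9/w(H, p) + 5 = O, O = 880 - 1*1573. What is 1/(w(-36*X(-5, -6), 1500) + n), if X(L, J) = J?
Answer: -198391842/1050654491059370552251 ≈ -1.8883e-13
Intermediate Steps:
O = -693 (O = 880 - 1573 = -693)
w(H, p) = -9/698 (w(H, p) = 9/(-5 - 693) = 9/(-698) = 9*(-1/698) = -9/698)
n = -1505235660543507155/284229 (n = -1853146*1/568458 + 1230538/(1/(-4303691)) = -926573/284229 + 1230538/(-1/4303691) = -926573/284229 + 1230538*(-4303691) = -926573/284229 - 5295855315758 = -1505235660543507155/284229 ≈ -5.2959e+12)
1/(w(-36*X(-5, -6), 1500) + n) = 1/(-9/698 - 1505235660543507155/284229) = 1/(-1050654491059370552251/198391842) = -198391842/1050654491059370552251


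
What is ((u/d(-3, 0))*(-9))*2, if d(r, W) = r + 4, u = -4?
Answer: 72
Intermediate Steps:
d(r, W) = 4 + r
((u/d(-3, 0))*(-9))*2 = (-4/(4 - 3)*(-9))*2 = (-4/1*(-9))*2 = (-4*1*(-9))*2 = -4*(-9)*2 = 36*2 = 72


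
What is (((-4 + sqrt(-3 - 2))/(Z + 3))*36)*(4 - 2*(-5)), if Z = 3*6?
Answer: -96 + 24*I*sqrt(5) ≈ -96.0 + 53.666*I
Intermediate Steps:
Z = 18
(((-4 + sqrt(-3 - 2))/(Z + 3))*36)*(4 - 2*(-5)) = (((-4 + sqrt(-3 - 2))/(18 + 3))*36)*(4 - 2*(-5)) = (((-4 + sqrt(-5))/21)*36)*(4 + 10) = (((-4 + I*sqrt(5))/21)*36)*14 = ((-4/21 + I*sqrt(5)/21)*36)*14 = (-48/7 + 12*I*sqrt(5)/7)*14 = -96 + 24*I*sqrt(5)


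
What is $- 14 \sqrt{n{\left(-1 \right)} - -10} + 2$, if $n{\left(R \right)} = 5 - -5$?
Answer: $2 - 28 \sqrt{5} \approx -60.61$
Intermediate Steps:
$n{\left(R \right)} = 10$ ($n{\left(R \right)} = 5 + 5 = 10$)
$- 14 \sqrt{n{\left(-1 \right)} - -10} + 2 = - 14 \sqrt{10 - -10} + 2 = - 14 \sqrt{10 + 10} + 2 = - 14 \sqrt{20} + 2 = - 14 \cdot 2 \sqrt{5} + 2 = - 28 \sqrt{5} + 2 = 2 - 28 \sqrt{5}$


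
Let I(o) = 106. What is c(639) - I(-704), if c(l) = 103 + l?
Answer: 636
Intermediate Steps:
c(639) - I(-704) = (103 + 639) - 1*106 = 742 - 106 = 636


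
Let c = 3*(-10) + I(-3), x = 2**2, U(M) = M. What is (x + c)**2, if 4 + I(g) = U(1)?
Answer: 841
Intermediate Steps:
I(g) = -3 (I(g) = -4 + 1 = -3)
x = 4
c = -33 (c = 3*(-10) - 3 = -30 - 3 = -33)
(x + c)**2 = (4 - 33)**2 = (-29)**2 = 841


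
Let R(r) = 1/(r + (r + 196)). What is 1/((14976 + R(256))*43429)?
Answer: 708/460478077861 ≈ 1.5375e-9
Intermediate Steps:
R(r) = 1/(196 + 2*r) (R(r) = 1/(r + (196 + r)) = 1/(196 + 2*r))
1/((14976 + R(256))*43429) = 1/((14976 + 1/(2*(98 + 256)))*43429) = (1/43429)/(14976 + (½)/354) = (1/43429)/(14976 + (½)*(1/354)) = (1/43429)/(14976 + 1/708) = (1/43429)/(10603009/708) = (708/10603009)*(1/43429) = 708/460478077861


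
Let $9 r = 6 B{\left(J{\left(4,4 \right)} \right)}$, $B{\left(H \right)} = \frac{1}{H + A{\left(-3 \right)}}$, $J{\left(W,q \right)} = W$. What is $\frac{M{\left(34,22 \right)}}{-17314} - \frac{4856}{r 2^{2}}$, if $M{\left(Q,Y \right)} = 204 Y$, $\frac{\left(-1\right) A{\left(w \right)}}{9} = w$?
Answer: $- \frac{44427141}{787} \approx -56451.0$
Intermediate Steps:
$A{\left(w \right)} = - 9 w$
$B{\left(H \right)} = \frac{1}{27 + H}$ ($B{\left(H \right)} = \frac{1}{H - -27} = \frac{1}{H + 27} = \frac{1}{27 + H}$)
$r = \frac{2}{93}$ ($r = \frac{6 \frac{1}{27 + 4}}{9} = \frac{6 \cdot \frac{1}{31}}{9} = \frac{1}{9} \cdot \frac{6}{31} = \frac{2}{93} \approx 0.021505$)
$\frac{M{\left(34,22 \right)}}{-17314} - \frac{4856}{r 2^{2}} = \frac{204 \cdot 22}{-17314} - \frac{4856}{\frac{2}{93} \cdot 2^{2}} = 4488 \left(- \frac{1}{17314}\right) - \frac{4856}{\frac{2}{93} \cdot 4} = - \frac{204}{787} - \frac{4856}{\frac{8}{93}} = - \frac{204}{787} - 56451 = - \frac{44427141}{787}$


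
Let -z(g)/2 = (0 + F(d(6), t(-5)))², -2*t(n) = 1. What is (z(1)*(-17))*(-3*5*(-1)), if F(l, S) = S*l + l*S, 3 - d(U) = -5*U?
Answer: 555390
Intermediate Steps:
d(U) = 3 + 5*U (d(U) = 3 - (-5)*U = 3 + 5*U)
t(n) = -½ (t(n) = -½*1 = -½)
F(l, S) = 2*S*l (F(l, S) = S*l + S*l = 2*S*l)
z(g) = -2178 (z(g) = -2*(0 + 2*(-½)*(3 + 5*6))² = -2*(0 + 2*(-½)*(3 + 30))² = -2*(0 + 2*(-½)*33)² = -2*(0 - 33)² = -2*(-33)² = -2*1089 = -2178)
(z(1)*(-17))*(-3*5*(-1)) = (-2178*(-17))*(-3*5*(-1)) = 37026*(-15*(-1)) = 37026*15 = 555390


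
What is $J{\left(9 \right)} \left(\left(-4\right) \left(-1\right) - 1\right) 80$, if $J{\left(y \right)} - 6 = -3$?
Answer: $720$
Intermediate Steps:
$J{\left(y \right)} = 3$ ($J{\left(y \right)} = 6 - 3 = 3$)
$J{\left(9 \right)} \left(\left(-4\right) \left(-1\right) - 1\right) 80 = 3 \left(\left(-4\right) \left(-1\right) - 1\right) 80 = 3 \left(4 - 1\right) 80 = 3 \cdot 3 \cdot 80 = 9 \cdot 80 = 720$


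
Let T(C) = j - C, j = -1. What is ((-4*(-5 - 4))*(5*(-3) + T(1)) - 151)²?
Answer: 582169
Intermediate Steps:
T(C) = -1 - C
((-4*(-5 - 4))*(5*(-3) + T(1)) - 151)² = ((-4*(-5 - 4))*(5*(-3) + (-1 - 1*1)) - 151)² = ((-4*(-9))*(-15 + (-1 - 1)) - 151)² = (36*(-15 - 2) - 151)² = (36*(-17) - 151)² = (-612 - 151)² = (-763)² = 582169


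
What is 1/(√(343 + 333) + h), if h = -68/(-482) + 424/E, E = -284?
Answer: 17111/421754 ≈ 0.040571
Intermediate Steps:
h = -23132/17111 (h = -68/(-482) + 424/(-284) = -68*(-1/482) + 424*(-1/284) = 34/241 - 106/71 = -23132/17111 ≈ -1.3519)
1/(√(343 + 333) + h) = 1/(√(343 + 333) - 23132/17111) = 1/(√676 - 23132/17111) = 1/(26 - 23132/17111) = 1/(421754/17111) = 17111/421754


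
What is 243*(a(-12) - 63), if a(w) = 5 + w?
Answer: -17010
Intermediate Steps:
243*(a(-12) - 63) = 243*((5 - 12) - 63) = 243*(-7 - 63) = 243*(-70) = -17010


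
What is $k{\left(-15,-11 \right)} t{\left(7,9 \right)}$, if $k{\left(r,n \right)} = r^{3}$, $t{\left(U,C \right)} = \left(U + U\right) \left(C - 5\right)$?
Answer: $-189000$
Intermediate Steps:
$t{\left(U,C \right)} = 2 U \left(-5 + C\right)$
$k{\left(-15,-11 \right)} t{\left(7,9 \right)} = \left(-15\right)^{3} \cdot 2 \cdot 7 \left(-5 + 9\right) = - 3375 \cdot 2 \cdot 7 \cdot 4 = \left(-3375\right) 56 = -189000$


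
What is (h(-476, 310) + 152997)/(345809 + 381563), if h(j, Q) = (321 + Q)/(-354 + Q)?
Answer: 6731237/32004368 ≈ 0.21032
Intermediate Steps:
h(j, Q) = (321 + Q)/(-354 + Q)
(h(-476, 310) + 152997)/(345809 + 381563) = ((321 + 310)/(-354 + 310) + 152997)/(345809 + 381563) = (631/(-44) + 152997)/727372 = (-1/44*631 + 152997)*(1/727372) = (-631/44 + 152997)*(1/727372) = (6731237/44)*(1/727372) = 6731237/32004368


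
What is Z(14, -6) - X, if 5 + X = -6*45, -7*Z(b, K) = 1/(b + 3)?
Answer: 32724/119 ≈ 274.99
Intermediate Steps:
Z(b, K) = -1/(7*(3 + b)) (Z(b, K) = -1/(7*(b + 3)) = -1/(7*(3 + b)))
X = -275 (X = -5 - 6*45 = -5 - 270 = -275)
Z(14, -6) - X = -1/(21 + 7*14) - 1*(-275) = -1/(21 + 98) + 275 = -1/119 + 275 = 32724/119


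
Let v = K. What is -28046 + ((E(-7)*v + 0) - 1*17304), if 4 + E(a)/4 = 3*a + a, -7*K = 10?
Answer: -316170/7 ≈ -45167.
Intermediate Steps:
K = -10/7 (K = -⅐*10 = -10/7 ≈ -1.4286)
v = -10/7 ≈ -1.4286
E(a) = -16 + 16*a (E(a) = -16 + 4*(3*a + a) = -16 + 4*(4*a) = -16 + 16*a)
-28046 + ((E(-7)*v + 0) - 1*17304) = -28046 + (((-16 + 16*(-7))*(-10/7) + 0) - 1*17304) = -28046 + (((-16 - 112)*(-10/7) + 0) - 17304) = -28046 + ((-128*(-10/7) + 0) - 17304) = -28046 + ((1280/7 + 0) - 17304) = -28046 + (1280/7 - 17304) = -28046 - 119848/7 = -316170/7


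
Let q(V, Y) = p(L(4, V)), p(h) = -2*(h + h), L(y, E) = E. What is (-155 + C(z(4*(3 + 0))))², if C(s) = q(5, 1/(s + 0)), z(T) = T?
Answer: 30625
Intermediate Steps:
p(h) = -4*h
q(V, Y) = -4*V
C(s) = -20 (C(s) = -4*5 = -20)
(-155 + C(z(4*(3 + 0))))² = (-155 - 20)² = (-175)² = 30625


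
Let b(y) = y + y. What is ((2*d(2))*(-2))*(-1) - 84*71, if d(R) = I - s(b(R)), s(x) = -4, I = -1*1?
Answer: -5952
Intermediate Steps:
b(y) = 2*y
I = -1
d(R) = 3 (d(R) = -1 - 1*(-4) = -1 + 4 = 3)
((2*d(2))*(-2))*(-1) - 84*71 = ((2*3)*(-2))*(-1) - 84*71 = (6*(-2))*(-1) - 5964 = -12*(-1) - 5964 = 12 - 5964 = -5952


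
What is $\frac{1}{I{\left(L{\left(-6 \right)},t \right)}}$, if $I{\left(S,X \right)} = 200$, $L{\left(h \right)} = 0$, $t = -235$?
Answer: $\frac{1}{200} \approx 0.005$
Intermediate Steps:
$\frac{1}{I{\left(L{\left(-6 \right)},t \right)}} = \frac{1}{200}$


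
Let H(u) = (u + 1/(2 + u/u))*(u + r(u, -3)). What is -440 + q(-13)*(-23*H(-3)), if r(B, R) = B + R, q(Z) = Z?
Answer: 6736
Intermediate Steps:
H(u) = (-3 + 2*u)*(⅓ + u) (H(u) = (u + 1/(2 + u/u))*(u + (u - 3)) = (u + 1/(2 + 1))*(u + (-3 + u)) = (u + 1/3)*(-3 + 2*u) = (u + ⅓)*(-3 + 2*u) = (⅓ + u)*(-3 + 2*u) = (-3 + 2*u)*(⅓ + u))
-440 + q(-13)*(-23*H(-3)) = -440 - (-299)*(-1 + 2*(-3)² - 7/3*(-3)) = -440 - (-299)*(-1 + 2*9 + 7) = -440 - (-299)*(-1 + 18 + 7) = -440 - (-299)*24 = -440 - 13*(-552) = -440 + 7176 = 6736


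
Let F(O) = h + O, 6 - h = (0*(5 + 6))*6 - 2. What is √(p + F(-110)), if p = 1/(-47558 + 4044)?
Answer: I*√193133799506/43514 ≈ 10.1*I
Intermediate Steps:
p = -1/43514 (p = 1/(-43514) = -1/43514 ≈ -2.2981e-5)
h = 8 (h = 6 - ((0*(5 + 6))*6 - 2) = 6 - ((0*11)*6 - 2) = 6 - (0*6 - 2) = 6 - (0 - 2) = 6 - 1*(-2) = 6 + 2 = 8)
F(O) = 8 + O
√(p + F(-110)) = √(-1/43514 + (8 - 110)) = √(-1/43514 - 102) = √(-4438429/43514) = I*√193133799506/43514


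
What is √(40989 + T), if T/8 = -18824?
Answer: I*√109603 ≈ 331.06*I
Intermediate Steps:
T = -150592 (T = 8*(-18824) = -150592)
√(40989 + T) = √(40989 - 150592) = √(-109603) = I*√109603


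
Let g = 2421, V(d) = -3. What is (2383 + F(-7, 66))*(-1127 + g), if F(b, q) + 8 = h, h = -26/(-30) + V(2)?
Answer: 46057342/15 ≈ 3.0705e+6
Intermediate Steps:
h = -32/15 (h = -26/(-30) - 3 = -26*(-1/30) - 3 = 13/15 - 3 = -32/15 ≈ -2.1333)
F(b, q) = -152/15 (F(b, q) = -8 - 32/15 = -152/15)
(2383 + F(-7, 66))*(-1127 + g) = (2383 - 152/15)*(-1127 + 2421) = (35593/15)*1294 = 46057342/15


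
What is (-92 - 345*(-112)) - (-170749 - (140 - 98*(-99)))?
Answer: 219139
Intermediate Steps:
(-92 - 345*(-112)) - (-170749 - (140 - 98*(-99))) = (-92 + 38640) - (-170749 - (140 + 9702)) = 38548 - (-170749 - 1*9842) = 38548 - (-170749 - 9842) = 38548 - 1*(-180591) = 38548 + 180591 = 219139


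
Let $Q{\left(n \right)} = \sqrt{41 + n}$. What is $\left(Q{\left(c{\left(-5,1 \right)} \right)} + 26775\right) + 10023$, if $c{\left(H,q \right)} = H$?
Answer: $36804$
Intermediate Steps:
$\left(Q{\left(c{\left(-5,1 \right)} \right)} + 26775\right) + 10023 = \left(\sqrt{41 - 5} + 26775\right) + 10023 = \left(\sqrt{36} + 26775\right) + 10023 = \left(6 + 26775\right) + 10023 = 26781 + 10023 = 36804$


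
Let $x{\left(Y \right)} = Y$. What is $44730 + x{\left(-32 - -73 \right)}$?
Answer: $44771$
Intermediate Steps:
$44730 + x{\left(-32 - -73 \right)} = 44730 - -41 = 44730 + \left(-32 + 73\right) = 44730 + 41 = 44771$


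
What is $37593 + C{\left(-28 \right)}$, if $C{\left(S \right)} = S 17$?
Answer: $37117$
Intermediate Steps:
$C{\left(S \right)} = 17 S$
$37593 + C{\left(-28 \right)} = 37593 + 17 \left(-28\right) = 37593 - 476 = 37117$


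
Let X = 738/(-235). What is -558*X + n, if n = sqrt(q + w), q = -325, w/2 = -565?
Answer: 411804/235 + I*sqrt(1455) ≈ 1752.4 + 38.144*I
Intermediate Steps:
w = -1130 (w = 2*(-565) = -1130)
n = I*sqrt(1455) (n = sqrt(-325 - 1130) = sqrt(-1455) = I*sqrt(1455) ≈ 38.144*I)
X = -738/235 (X = 738*(-1/235) = -738/235 ≈ -3.1404)
-558*X + n = -558*(-738/235) + I*sqrt(1455) = 411804/235 + I*sqrt(1455)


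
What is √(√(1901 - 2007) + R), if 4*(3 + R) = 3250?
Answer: √(3238 + 4*I*√106)/2 ≈ 28.452 + 0.18093*I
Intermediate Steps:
R = 1619/2 (R = -3 + (¼)*3250 = -3 + 1625/2 = 1619/2 ≈ 809.50)
√(√(1901 - 2007) + R) = √(√(1901 - 2007) + 1619/2) = √(√(-106) + 1619/2) = √(I*√106 + 1619/2) = √(1619/2 + I*√106)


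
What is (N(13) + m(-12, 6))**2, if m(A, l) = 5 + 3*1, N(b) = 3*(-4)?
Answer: 16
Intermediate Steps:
N(b) = -12
m(A, l) = 8 (m(A, l) = 5 + 3 = 8)
(N(13) + m(-12, 6))**2 = (-12 + 8)**2 = (-4)**2 = 16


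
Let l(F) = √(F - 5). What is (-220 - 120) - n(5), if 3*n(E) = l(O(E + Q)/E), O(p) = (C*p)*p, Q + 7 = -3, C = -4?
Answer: -340 - 5*I/3 ≈ -340.0 - 1.6667*I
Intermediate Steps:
Q = -10 (Q = -7 - 3 = -10)
O(p) = -4*p² (O(p) = (-4*p)*p = -4*p²)
l(F) = √(-5 + F)
n(E) = √(-5 - 4*(-10 + E)²/E)/3 (n(E) = √(-5 + (-4*(E - 10)²)/E)/3 = √(-5 + (-4*(-10 + E)²)/E)/3 = √(-5 - 4*(-10 + E)²/E)/3)
(-220 - 120) - n(5) = (-220 - 120) - √(75 - 400/5 - 4*5)/3 = -340 - √(75 - 400*⅕ - 20)/3 = -340 - √(75 - 80 - 20)/3 = -340 - √(-25)/3 = -340 - 5*I/3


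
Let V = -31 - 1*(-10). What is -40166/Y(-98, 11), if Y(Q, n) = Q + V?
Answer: 5738/17 ≈ 337.53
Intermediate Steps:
V = -21 (V = -31 + 10 = -21)
Y(Q, n) = -21 + Q (Y(Q, n) = Q - 21 = -21 + Q)
-40166/Y(-98, 11) = -40166/(-21 - 98) = -40166/(-119) = -40166*(-1/119) = 5738/17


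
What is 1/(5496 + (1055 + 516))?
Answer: 1/7067 ≈ 0.00014150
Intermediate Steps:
1/(5496 + (1055 + 516)) = 1/(5496 + 1571) = 1/7067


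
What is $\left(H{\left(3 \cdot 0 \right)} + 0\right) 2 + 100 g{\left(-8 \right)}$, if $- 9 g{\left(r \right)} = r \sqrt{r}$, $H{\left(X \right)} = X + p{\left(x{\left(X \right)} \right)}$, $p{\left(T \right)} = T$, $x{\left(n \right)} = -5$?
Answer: $-10 + \frac{1600 i \sqrt{2}}{9} \approx -10.0 + 251.42 i$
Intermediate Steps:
$H{\left(X \right)} = -5 + X$ ($H{\left(X \right)} = X - 5 = -5 + X$)
$g{\left(r \right)} = - \frac{r^{\frac{3}{2}}}{9}$ ($g{\left(r \right)} = - \frac{r \sqrt{r}}{9} = - \frac{r^{\frac{3}{2}}}{9}$)
$\left(H{\left(3 \cdot 0 \right)} + 0\right) 2 + 100 g{\left(-8 \right)} = \left(\left(-5 + 3 \cdot 0\right) + 0\right) 2 + 100 \left(- \frac{\left(-8\right)^{\frac{3}{2}}}{9}\right) = \left(\left(-5 + 0\right) + 0\right) 2 + 100 \left(- \frac{\left(-16\right) i \sqrt{2}}{9}\right) = \left(-5 + 0\right) 2 + 100 \frac{16 i \sqrt{2}}{9} = \left(-5\right) 2 + \frac{1600 i \sqrt{2}}{9} = -10 + \frac{1600 i \sqrt{2}}{9}$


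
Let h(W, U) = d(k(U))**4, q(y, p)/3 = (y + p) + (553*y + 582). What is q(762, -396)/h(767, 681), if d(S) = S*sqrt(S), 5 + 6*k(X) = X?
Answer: 461822229/745538723919392 ≈ 6.1945e-7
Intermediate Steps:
k(X) = -5/6 + X/6
q(y, p) = 1746 + 3*p + 1662*y (q(y, p) = 3*((y + p) + (553*y + 582)) = 3*((p + y) + (582 + 553*y)) = 3*(582 + p + 554*y) = 1746 + 3*p + 1662*y)
d(S) = S**(3/2)
h(W, U) = (-5/6 + U/6)**6 (h(W, U) = ((-5/6 + U/6)**(3/2))**4 = (-5/6 + U/6)**6)
q(762, -396)/h(767, 681) = (1746 + 3*(-396) + 1662*762)/(((-5 + 681)**6/46656)) = (1746 - 1188 + 1266444)/(((1/46656)*676**6)) = 1267002/(((1/46656)*95428956661682176)) = 1267002/(1491077447838784/729) = 1267002*(729/1491077447838784) = 461822229/745538723919392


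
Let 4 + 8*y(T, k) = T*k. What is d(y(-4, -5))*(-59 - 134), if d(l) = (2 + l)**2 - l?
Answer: -2702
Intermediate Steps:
y(T, k) = -1/2 + T*k/8 (y(T, k) = -1/2 + (T*k)/8 = -1/2 + T*k/8)
d(y(-4, -5))*(-59 - 134) = ((2 + (-1/2 + (1/8)*(-4)*(-5)))**2 - (-1/2 + (1/8)*(-4)*(-5)))*(-59 - 134) = ((2 + (-1/2 + 5/2))**2 - (-1/2 + 5/2))*(-193) = ((2 + 2)**2 - 1*2)*(-193) = (4**2 - 2)*(-193) = (16 - 2)*(-193) = 14*(-193) = -2702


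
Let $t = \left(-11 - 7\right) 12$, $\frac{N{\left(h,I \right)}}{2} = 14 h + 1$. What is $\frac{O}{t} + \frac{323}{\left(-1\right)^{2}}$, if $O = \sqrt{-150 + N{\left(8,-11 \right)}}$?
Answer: $323 - \frac{\sqrt{19}}{108} \approx 322.96$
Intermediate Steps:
$N{\left(h,I \right)} = 2 + 28 h$ ($N{\left(h,I \right)} = 2 \left(14 h + 1\right) = 2 \left(1 + 14 h\right) = 2 + 28 h$)
$t = -216$ ($t = \left(-18\right) 12 = -216$)
$O = 2 \sqrt{19}$ ($O = \sqrt{-150 + \left(2 + 28 \cdot 8\right)} = \sqrt{-150 + \left(2 + 224\right)} = \sqrt{-150 + 226} = \sqrt{76} = 2 \sqrt{19} \approx 8.7178$)
$\frac{O}{t} + \frac{323}{\left(-1\right)^{2}} = \frac{2 \sqrt{19}}{-216} + \frac{323}{\left(-1\right)^{2}} = 2 \sqrt{19} \left(- \frac{1}{216}\right) + \frac{323}{1} = - \frac{\sqrt{19}}{108} + 323 \cdot 1 = - \frac{\sqrt{19}}{108} + 323 = 323 - \frac{\sqrt{19}}{108}$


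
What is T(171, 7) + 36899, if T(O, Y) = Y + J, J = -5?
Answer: 36901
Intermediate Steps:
T(O, Y) = -5 + Y (T(O, Y) = Y - 5 = -5 + Y)
T(171, 7) + 36899 = (-5 + 7) + 36899 = 2 + 36899 = 36901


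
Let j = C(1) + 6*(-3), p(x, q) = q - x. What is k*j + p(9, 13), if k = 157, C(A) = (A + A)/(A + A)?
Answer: -2665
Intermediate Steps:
C(A) = 1 (C(A) = (2*A)/((2*A)) = (2*A)*(1/(2*A)) = 1)
j = -17 (j = 1 + 6*(-3) = 1 - 18 = -17)
k*j + p(9, 13) = 157*(-17) + (13 - 1*9) = -2669 + (13 - 9) = -2669 + 4 = -2665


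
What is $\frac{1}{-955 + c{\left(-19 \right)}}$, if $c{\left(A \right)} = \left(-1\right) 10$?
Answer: $- \frac{1}{965} \approx -0.0010363$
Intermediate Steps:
$c{\left(A \right)} = -10$
$\frac{1}{-955 + c{\left(-19 \right)}} = \frac{1}{-955 - 10} = \frac{1}{-965} = - \frac{1}{965}$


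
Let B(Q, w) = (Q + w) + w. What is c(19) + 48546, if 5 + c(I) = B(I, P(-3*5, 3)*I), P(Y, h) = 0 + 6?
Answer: 48788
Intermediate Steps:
P(Y, h) = 6
B(Q, w) = Q + 2*w
c(I) = -5 + 13*I (c(I) = -5 + (I + 2*(6*I)) = -5 + (I + 12*I) = -5 + 13*I)
c(19) + 48546 = (-5 + 13*19) + 48546 = (-5 + 247) + 48546 = 242 + 48546 = 48788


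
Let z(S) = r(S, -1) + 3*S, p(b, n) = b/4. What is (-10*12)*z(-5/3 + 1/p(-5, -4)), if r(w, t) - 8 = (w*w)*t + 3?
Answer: 4472/15 ≈ 298.13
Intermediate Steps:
r(w, t) = 11 + t*w² (r(w, t) = 8 + ((w*w)*t + 3) = 8 + (w²*t + 3) = 8 + (t*w² + 3) = 8 + (3 + t*w²) = 11 + t*w²)
p(b, n) = b/4 (p(b, n) = b*(¼) = b/4)
z(S) = 11 - S² + 3*S (z(S) = (11 - S²) + 3*S = 11 - S² + 3*S)
(-10*12)*z(-5/3 + 1/p(-5, -4)) = (-10*12)*(11 - (-5/3 + 1/((¼)*(-5)))² + 3*(-5/3 + 1/((¼)*(-5)))) = -120*(11 - (-5*⅓ + 1/(-5/4))² + 3*(-5*⅓ + 1/(-5/4))) = -120*(11 - (-5/3 + 1*(-⅘))² + 3*(-5/3 + 1*(-⅘))) = -120*(11 - (-5/3 - ⅘)² + 3*(-5/3 - ⅘)) = -120*(11 - (-37/15)² + 3*(-37/15)) = -120*(11 - 1*1369/225 - 37/5) = -120*(11 - 1369/225 - 37/5) = -120*(-559/225) = 4472/15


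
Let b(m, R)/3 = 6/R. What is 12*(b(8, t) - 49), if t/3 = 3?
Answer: -564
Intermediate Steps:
t = 9 (t = 3*3 = 9)
b(m, R) = 18/R (b(m, R) = 3*(6/R) = 18/R)
12*(b(8, t) - 49) = 12*(18/9 - 49) = 12*(18*(1/9) - 49) = 12*(2 - 49) = 12*(-47) = -564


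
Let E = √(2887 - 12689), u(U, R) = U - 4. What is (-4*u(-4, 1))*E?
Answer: 416*I*√58 ≈ 3168.2*I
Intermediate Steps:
u(U, R) = -4 + U
E = 13*I*√58 (E = √(-9802) = 13*I*√58 ≈ 99.005*I)
(-4*u(-4, 1))*E = (-4*(-4 - 4))*(13*I*√58) = (-4*(-8))*(13*I*√58) = 32*(13*I*√58) = 416*I*√58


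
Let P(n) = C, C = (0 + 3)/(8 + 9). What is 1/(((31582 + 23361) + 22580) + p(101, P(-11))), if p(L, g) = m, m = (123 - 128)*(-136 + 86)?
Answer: 1/77773 ≈ 1.2858e-5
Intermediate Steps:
C = 3/17 ≈ 0.17647
m = 250 (m = -5*(-50) = 250)
P(n) = 3/17
p(L, g) = 250
1/(((31582 + 23361) + 22580) + p(101, P(-11))) = 1/(((31582 + 23361) + 22580) + 250) = 1/((54943 + 22580) + 250) = 1/(77523 + 250) = 1/77773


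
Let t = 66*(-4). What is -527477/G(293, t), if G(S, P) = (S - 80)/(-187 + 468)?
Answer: -148221037/213 ≈ -6.9587e+5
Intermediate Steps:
t = -264
G(S, P) = -80/281 + S/281 (G(S, P) = (-80 + S)/281 = (-80 + S)*(1/281) = -80/281 + S/281)
-527477/G(293, t) = -527477/(-80/281 + (1/281)*293) = -527477/(-80/281 + 293/281) = -527477/213/281 = -527477*281/213 = -148221037/213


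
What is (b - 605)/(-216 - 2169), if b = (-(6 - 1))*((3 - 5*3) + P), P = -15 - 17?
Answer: 77/477 ≈ 0.16143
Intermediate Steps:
P = -32
b = 220 (b = (-(6 - 1))*((3 - 5*3) - 32) = (-1*5)*((3 - 15) - 32) = -5*(-12 - 32) = -5*(-44) = 220)
(b - 605)/(-216 - 2169) = (220 - 605)/(-216 - 2169) = -385/(-2385) = -385*(-1/2385) = 77/477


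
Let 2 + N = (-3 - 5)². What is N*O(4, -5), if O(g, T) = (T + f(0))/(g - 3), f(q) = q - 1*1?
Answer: -372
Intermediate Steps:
f(q) = -1 + q (f(q) = q - 1 = -1 + q)
O(g, T) = (-1 + T)/(-3 + g) (O(g, T) = (T + (-1 + 0))/(g - 3) = (T - 1)/(-3 + g) = (-1 + T)/(-3 + g))
N = 62 (N = -2 + (-3 - 5)² = -2 + (-8)² = -2 + 64 = 62)
N*O(4, -5) = 62*((-1 - 5)/(-3 + 4)) = 62*(-6/1) = 62*(1*(-6)) = 62*(-6) = -372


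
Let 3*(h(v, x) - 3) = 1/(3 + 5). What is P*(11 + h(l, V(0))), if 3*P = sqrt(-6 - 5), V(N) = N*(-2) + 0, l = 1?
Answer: 337*I*sqrt(11)/72 ≈ 15.524*I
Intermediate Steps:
V(N) = -2*N (V(N) = -2*N + 0 = -2*N)
h(v, x) = 73/24 (h(v, x) = 3 + 1/(3*(3 + 5)) = 3 + (1/3)/8 = 3 + (1/3)*(1/8) = 3 + 1/24 = 73/24)
P = I*sqrt(11)/3 (P = sqrt(-6 - 5)/3 = sqrt(-11)/3 = (I*sqrt(11))/3 = I*sqrt(11)/3 ≈ 1.1055*I)
P*(11 + h(l, V(0))) = (I*sqrt(11)/3)*(11 + 73/24) = (I*sqrt(11)/3)*(337/24) = 337*I*sqrt(11)/72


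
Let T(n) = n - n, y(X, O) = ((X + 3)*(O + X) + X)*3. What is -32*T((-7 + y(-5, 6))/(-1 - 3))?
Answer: 0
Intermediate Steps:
y(X, O) = 3*X + 3*(3 + X)*(O + X) (y(X, O) = ((3 + X)*(O + X) + X)*3 = (X + (3 + X)*(O + X))*3 = 3*X + 3*(3 + X)*(O + X))
T(n) = 0
-32*T((-7 + y(-5, 6))/(-1 - 3)) = -32*0 = 0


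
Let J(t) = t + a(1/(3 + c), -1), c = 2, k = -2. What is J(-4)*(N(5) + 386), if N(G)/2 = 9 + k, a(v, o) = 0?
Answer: -1600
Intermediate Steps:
J(t) = t (J(t) = t + 0 = t)
N(G) = 14 (N(G) = 2*(9 - 2) = 2*7 = 14)
J(-4)*(N(5) + 386) = -4*(14 + 386) = -4*400 = -1600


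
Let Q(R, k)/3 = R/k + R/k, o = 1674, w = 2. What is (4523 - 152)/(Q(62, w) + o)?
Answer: 47/20 ≈ 2.3500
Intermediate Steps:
Q(R, k) = 6*R/k (Q(R, k) = 3*(R/k + R/k) = 3*(2*R/k) = 6*R/k)
(4523 - 152)/(Q(62, w) + o) = (4523 - 152)/(6*62/2 + 1674) = 4371/(6*62*(1/2) + 1674) = 4371/(186 + 1674) = 4371/1860 = 4371*(1/1860) = 47/20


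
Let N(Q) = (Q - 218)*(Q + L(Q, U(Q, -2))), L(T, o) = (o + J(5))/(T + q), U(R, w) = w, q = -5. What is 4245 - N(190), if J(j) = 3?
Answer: 1769553/185 ≈ 9565.2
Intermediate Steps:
L(T, o) = (3 + o)/(-5 + T) (L(T, o) = (o + 3)/(T - 5) = (3 + o)/(-5 + T))
N(Q) = (-218 + Q)*(Q + 1/(-5 + Q)) (N(Q) = (Q - 218)*(Q + (3 - 2)/(-5 + Q)) = (-218 + Q)*(Q + 1/(-5 + Q)))
4245 - N(190) = 4245 - (-218 + 190 + 190*(-218 + 190)*(-5 + 190))/(-5 + 190) = 4245 - (-218 + 190 + 190*(-28)*185)/185 = 4245 - (-218 + 190 - 984200)/185 = 4245 - (-984228)/185 = 4245 - 1*(-984228/185) = 4245 + 984228/185 = 1769553/185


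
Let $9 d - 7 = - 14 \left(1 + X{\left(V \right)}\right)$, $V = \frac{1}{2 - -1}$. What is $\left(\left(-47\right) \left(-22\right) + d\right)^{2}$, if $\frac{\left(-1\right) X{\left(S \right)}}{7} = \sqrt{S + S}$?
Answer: $\frac{259433411}{243} + \frac{1822604 \sqrt{6}}{243} \approx 1.086 \cdot 10^{6}$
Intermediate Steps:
$V = \frac{1}{3}$ ($V = \frac{1}{2 + 1} = \frac{1}{3} \approx 0.33333$)
$X{\left(S \right)} = - 7 \sqrt{2} \sqrt{S}$ ($X{\left(S \right)} = - 7 \sqrt{S + S} = - 7 \sqrt{2 S} = - 7 \sqrt{2} \sqrt{S}$)
$d = - \frac{7}{9} + \frac{98 \sqrt{6}}{27}$ ($d = \frac{7}{9} + \frac{\left(-14\right) \left(1 - \frac{7 \sqrt{2}}{\sqrt{3}}\right)}{9} = \frac{7}{9} + \frac{\left(-14\right) \left(1 - 7 \sqrt{2} \frac{\sqrt{3}}{3}\right)}{9} = \frac{7}{9} + \frac{\left(-14\right) \left(1 - \frac{7 \sqrt{6}}{3}\right)}{9} = \frac{7}{9} + \frac{-14 + \frac{98 \sqrt{6}}{3}}{9} = \frac{7}{9} - \left(\frac{14}{9} - \frac{98 \sqrt{6}}{27}\right) = - \frac{7}{9} + \frac{98 \sqrt{6}}{27} \approx 8.113$)
$\left(\left(-47\right) \left(-22\right) + d\right)^{2} = \left(\left(-47\right) \left(-22\right) - \left(\frac{7}{9} - \frac{98 \sqrt{6}}{27}\right)\right)^{2} = \left(1034 - \left(\frac{7}{9} - \frac{98 \sqrt{6}}{27}\right)\right)^{2} = \left(\frac{9299}{9} + \frac{98 \sqrt{6}}{27}\right)^{2}$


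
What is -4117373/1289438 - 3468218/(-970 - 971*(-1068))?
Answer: -4368944658559/667966277702 ≈ -6.5407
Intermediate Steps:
-4117373/1289438 - 3468218/(-970 - 971*(-1068)) = -4117373*1/1289438 - 3468218/(-970 + 1037028) = -4117373/1289438 - 3468218/1036058 = -4117373/1289438 - 3468218*1/1036058 = -4117373/1289438 - 1734109/518029 = -4368944658559/667966277702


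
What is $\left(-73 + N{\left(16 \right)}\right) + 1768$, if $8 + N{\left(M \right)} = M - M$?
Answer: $1687$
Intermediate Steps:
$N{\left(M \right)} = -8$ ($N{\left(M \right)} = -8 + \left(M - M\right) = -8 + 0 = -8$)
$\left(-73 + N{\left(16 \right)}\right) + 1768 = \left(-73 - 8\right) + 1768 = -81 + 1768 = 1687$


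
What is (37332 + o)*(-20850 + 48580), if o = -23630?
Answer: 379956460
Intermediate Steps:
(37332 + o)*(-20850 + 48580) = (37332 - 23630)*(-20850 + 48580) = 13702*27730 = 379956460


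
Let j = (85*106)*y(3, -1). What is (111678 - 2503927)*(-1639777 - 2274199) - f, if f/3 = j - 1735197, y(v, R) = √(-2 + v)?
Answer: 9363210350585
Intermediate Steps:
j = 9010 (j = (85*106)*√(-2 + 3) = 9010*√1 = 9010*1 = 9010)
f = -5178561 (f = 3*(9010 - 1735197) = 3*(-1726187) = -5178561)
(111678 - 2503927)*(-1639777 - 2274199) - f = (111678 - 2503927)*(-1639777 - 2274199) - 1*(-5178561) = -2392249*(-3913976) + 5178561 = 9363205172024 + 5178561 = 9363210350585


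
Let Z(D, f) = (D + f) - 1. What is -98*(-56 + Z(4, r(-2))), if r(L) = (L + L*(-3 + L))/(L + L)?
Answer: 5390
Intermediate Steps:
r(L) = (L + L*(-3 + L))/(2*L) (r(L) = (L + L*(-3 + L))/((2*L)) = (L + L*(-3 + L))*(1/(2*L)) = (L + L*(-3 + L))/(2*L))
Z(D, f) = -1 + D + f
-98*(-56 + Z(4, r(-2))) = -98*(-56 + (-1 + 4 + (-1 + (½)*(-2)))) = -98*(-56 + (-1 + 4 + (-1 - 1))) = -98*(-56 + (-1 + 4 - 2)) = -98*(-56 + 1) = -98*(-55) = 5390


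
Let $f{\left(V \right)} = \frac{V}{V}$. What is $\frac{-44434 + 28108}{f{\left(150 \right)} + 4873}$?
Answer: $- \frac{8163}{2437} \approx -3.3496$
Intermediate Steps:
$f{\left(V \right)} = 1$
$\frac{-44434 + 28108}{f{\left(150 \right)} + 4873} = \frac{-44434 + 28108}{1 + 4873} = - \frac{16326}{4874} = \left(-16326\right) \frac{1}{4874} = - \frac{8163}{2437}$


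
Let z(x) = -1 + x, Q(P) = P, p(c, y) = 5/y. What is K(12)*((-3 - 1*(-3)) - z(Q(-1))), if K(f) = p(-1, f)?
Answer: ⅚ ≈ 0.83333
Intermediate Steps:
K(f) = 5/f
K(12)*((-3 - 1*(-3)) - z(Q(-1))) = (5/12)*((-3 - 1*(-3)) - (-1 - 1)) = (5*(1/12))*((-3 + 3) - 1*(-2)) = 5*(0 + 2)/12 = (5/12)*2 = ⅚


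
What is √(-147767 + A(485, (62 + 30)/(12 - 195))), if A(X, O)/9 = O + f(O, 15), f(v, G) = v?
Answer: I*√549874679/61 ≈ 384.42*I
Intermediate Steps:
A(X, O) = 18*O (A(X, O) = 9*(O + O) = 9*(2*O) = 18*O)
√(-147767 + A(485, (62 + 30)/(12 - 195))) = √(-147767 + 18*((62 + 30)/(12 - 195))) = √(-147767 + 18*(92/(-183))) = √(-147767 + 18*(92*(-1/183))) = √(-147767 + 18*(-92/183)) = √(-147767 - 552/61) = √(-9014339/61) = I*√549874679/61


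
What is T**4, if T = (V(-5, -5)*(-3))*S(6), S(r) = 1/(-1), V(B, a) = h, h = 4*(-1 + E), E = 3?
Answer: 331776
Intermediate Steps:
h = 8 (h = 4*(-1 + 3) = 4*2 = 8)
V(B, a) = 8
S(r) = -1
T = 24 (T = (8*(-3))*(-1) = -24*(-1) = 24)
T**4 = 24**4 = 331776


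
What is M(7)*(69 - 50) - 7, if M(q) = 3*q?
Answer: 392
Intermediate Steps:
M(7)*(69 - 50) - 7 = (3*7)*(69 - 50) - 7 = 21*19 - 7 = 399 - 7 = 392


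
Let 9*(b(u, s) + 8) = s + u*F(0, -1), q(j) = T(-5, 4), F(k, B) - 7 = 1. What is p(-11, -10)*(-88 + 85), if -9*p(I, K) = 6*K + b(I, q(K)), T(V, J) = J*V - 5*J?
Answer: -740/27 ≈ -27.407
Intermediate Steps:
F(k, B) = 8 (F(k, B) = 7 + 1 = 8)
T(V, J) = -5*J + J*V
q(j) = -40 (q(j) = 4*(-5 - 5) = 4*(-10) = -40)
b(u, s) = -8 + s/9 + 8*u/9 (b(u, s) = -8 + (s + u*8)/9 = -8 + (s + 8*u)/9 = -8 + (s/9 + 8*u/9) = -8 + s/9 + 8*u/9)
p(I, K) = 112/81 - 8*I/81 - 2*K/3 (p(I, K) = -(6*K + (-8 + (⅑)*(-40) + 8*I/9))/9 = -(6*K + (-8 - 40/9 + 8*I/9))/9 = -(6*K + (-112/9 + 8*I/9))/9 = -(-112/9 + 6*K + 8*I/9)/9 = 112/81 - 8*I/81 - 2*K/3)
p(-11, -10)*(-88 + 85) = (112/81 - 8/81*(-11) - ⅔*(-10))*(-88 + 85) = (112/81 + 88/81 + 20/3)*(-3) = (740/81)*(-3) = -740/27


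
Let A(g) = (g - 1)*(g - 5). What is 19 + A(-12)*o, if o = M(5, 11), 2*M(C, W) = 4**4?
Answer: 28307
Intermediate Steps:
M(C, W) = 128 (M(C, W) = (1/2)*4**4 = (1/2)*256 = 128)
o = 128
A(g) = (-1 + g)*(-5 + g)
19 + A(-12)*o = 19 + (5 + (-12)**2 - 6*(-12))*128 = 19 + (5 + 144 + 72)*128 = 19 + 221*128 = 19 + 28288 = 28307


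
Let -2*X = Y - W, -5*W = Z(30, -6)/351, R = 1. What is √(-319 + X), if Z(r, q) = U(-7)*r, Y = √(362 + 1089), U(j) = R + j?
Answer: √(-1940484 - 3042*√1451)/78 ≈ 18.385*I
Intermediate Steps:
U(j) = 1 + j
Y = √1451 ≈ 38.092
Z(r, q) = -6*r (Z(r, q) = (1 - 7)*r = -6*r)
W = 4/39 (W = -(-6*30)/(5*351) = -(-36)/351 = -⅕*(-20/39) = 4/39 ≈ 0.10256)
X = 2/39 - √1451/2 (X = -(√1451 - 1*4/39)/2 = -(√1451 - 4/39)/2 = -(-4/39 + √1451)/2 = 2/39 - √1451/2 ≈ -18.995)
√(-319 + X) = √(-319 + (2/39 - √1451/2)) = √(-12439/39 - √1451/2)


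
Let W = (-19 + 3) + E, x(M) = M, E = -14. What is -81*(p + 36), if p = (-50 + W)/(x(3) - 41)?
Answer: -58644/19 ≈ -3086.5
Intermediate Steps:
W = -30 (W = (-19 + 3) - 14 = -16 - 14 = -30)
p = 40/19 (p = (-50 - 30)/(3 - 41) = -80/(-38) = -80*(-1/38) = 40/19 ≈ 2.1053)
-81*(p + 36) = -81*(40/19 + 36) = -81*724/19 = -58644/19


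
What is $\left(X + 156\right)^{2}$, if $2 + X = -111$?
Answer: $1849$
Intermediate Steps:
$X = -113$ ($X = -2 - 111 = -113$)
$\left(X + 156\right)^{2} = \left(-113 + 156\right)^{2} = 43^{2} = 1849$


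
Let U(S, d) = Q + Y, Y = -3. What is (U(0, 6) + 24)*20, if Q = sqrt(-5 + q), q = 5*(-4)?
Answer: 420 + 100*I ≈ 420.0 + 100.0*I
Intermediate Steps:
q = -20
Q = 5*I (Q = sqrt(-5 - 20) = sqrt(-25) = 5*I ≈ 5.0*I)
U(S, d) = -3 + 5*I (U(S, d) = 5*I - 3 = -3 + 5*I)
(U(0, 6) + 24)*20 = ((-3 + 5*I) + 24)*20 = (21 + 5*I)*20 = 420 + 100*I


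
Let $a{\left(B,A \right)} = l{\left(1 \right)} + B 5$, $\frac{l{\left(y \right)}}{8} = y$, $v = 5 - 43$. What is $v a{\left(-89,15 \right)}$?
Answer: $16606$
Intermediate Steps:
$v = -38$
$l{\left(y \right)} = 8 y$
$a{\left(B,A \right)} = 8 + 5 B$ ($a{\left(B,A \right)} = 8 \cdot 1 + B 5 = 8 + 5 B$)
$v a{\left(-89,15 \right)} = - 38 \left(8 + 5 \left(-89\right)\right) = - 38 \left(8 - 445\right) = \left(-38\right) \left(-437\right) = 16606$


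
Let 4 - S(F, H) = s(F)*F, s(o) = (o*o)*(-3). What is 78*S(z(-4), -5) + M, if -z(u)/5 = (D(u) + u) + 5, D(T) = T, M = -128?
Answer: 789934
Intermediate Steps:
z(u) = -25 - 10*u (z(u) = -5*((u + u) + 5) = -5*(2*u + 5) = -5*(5 + 2*u) = -25 - 10*u)
s(o) = -3*o² (s(o) = o²*(-3) = -3*o²)
S(F, H) = 4 + 3*F³ (S(F, H) = 4 - (-3*F²)*F = 4 - (-3)*F³ = 4 + 3*F³)
78*S(z(-4), -5) + M = 78*(4 + 3*(-25 - 10*(-4))³) - 128 = 78*(4 + 3*(-25 + 40)³) - 128 = 78*(4 + 3*15³) - 128 = 78*(4 + 3*3375) - 128 = 78*(4 + 10125) - 128 = 78*10129 - 128 = 790062 - 128 = 789934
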